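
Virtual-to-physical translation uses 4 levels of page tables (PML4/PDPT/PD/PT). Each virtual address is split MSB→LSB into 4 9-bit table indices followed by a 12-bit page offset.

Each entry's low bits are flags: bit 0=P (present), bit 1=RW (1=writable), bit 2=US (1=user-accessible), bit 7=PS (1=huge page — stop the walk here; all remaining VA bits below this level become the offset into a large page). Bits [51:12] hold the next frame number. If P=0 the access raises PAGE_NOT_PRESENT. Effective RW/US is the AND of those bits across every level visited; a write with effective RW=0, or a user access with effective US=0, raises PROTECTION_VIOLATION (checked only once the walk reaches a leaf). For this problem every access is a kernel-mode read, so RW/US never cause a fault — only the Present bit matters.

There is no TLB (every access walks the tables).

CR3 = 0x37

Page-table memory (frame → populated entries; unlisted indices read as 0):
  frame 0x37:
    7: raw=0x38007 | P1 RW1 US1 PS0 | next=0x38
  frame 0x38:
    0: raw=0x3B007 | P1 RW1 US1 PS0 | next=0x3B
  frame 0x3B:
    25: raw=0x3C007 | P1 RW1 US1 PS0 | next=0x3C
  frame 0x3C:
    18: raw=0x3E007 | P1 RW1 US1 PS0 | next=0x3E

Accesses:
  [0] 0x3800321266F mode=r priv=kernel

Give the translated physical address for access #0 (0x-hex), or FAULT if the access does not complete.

Walk each access:
#0 VA=0x3800321266F (r,kernel):
  lvl0: tbl 0x37, slot 7 ⇒ 0x38007 (P1/RW1/US1/PS0)
  lvl1: tbl 0x38, slot 0 ⇒ 0x3B007 (P1/RW1/US1/PS0)
  lvl2: tbl 0x3B, slot 25 ⇒ 0x3C007 (P1/RW1/US1/PS0)
  lvl3: tbl 0x3C, slot 18 ⇒ 0x3E007 (P1/RW1/US1/PS0)
  ✓ 0x3E66F  — 4 lookups

Access #0 PA: 0x3E66F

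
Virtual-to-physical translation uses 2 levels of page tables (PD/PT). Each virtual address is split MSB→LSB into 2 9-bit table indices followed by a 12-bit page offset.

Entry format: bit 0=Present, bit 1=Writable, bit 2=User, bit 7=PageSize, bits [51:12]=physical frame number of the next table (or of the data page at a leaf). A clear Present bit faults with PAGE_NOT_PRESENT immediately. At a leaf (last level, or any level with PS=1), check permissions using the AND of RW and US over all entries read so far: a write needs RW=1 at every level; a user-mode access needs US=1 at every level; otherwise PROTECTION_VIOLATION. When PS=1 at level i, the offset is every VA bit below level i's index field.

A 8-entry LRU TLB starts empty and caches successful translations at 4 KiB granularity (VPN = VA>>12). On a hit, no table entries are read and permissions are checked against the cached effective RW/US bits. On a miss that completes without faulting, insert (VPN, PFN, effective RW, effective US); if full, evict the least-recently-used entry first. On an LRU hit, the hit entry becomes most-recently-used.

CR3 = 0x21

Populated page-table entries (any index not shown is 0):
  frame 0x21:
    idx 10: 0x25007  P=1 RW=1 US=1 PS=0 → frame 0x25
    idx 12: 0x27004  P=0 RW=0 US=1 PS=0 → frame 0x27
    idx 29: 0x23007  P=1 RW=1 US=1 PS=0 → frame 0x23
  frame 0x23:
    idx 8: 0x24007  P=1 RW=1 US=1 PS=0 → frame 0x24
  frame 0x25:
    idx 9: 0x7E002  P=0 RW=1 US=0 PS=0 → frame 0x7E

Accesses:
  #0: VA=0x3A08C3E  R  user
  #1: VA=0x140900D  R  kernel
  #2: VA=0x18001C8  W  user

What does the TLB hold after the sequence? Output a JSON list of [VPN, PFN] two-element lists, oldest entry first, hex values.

Trace:
#0 VA=0x3A08C3E (r,user):
  lvl0: tbl 0x21, slot 29 ⇒ 0x23007 (P1/RW1/US1/PS0)
  lvl1: tbl 0x23, slot 8 ⇒ 0x24007 (P1/RW1/US1/PS0)
  → PA=0x24C3E  (2 entries read)
#1 VA=0x140900D (r,kernel):
  lvl0: tbl 0x21, slot 10 ⇒ 0x25007 (P1/RW1/US1/PS0)
  lvl1: tbl 0x25, slot 9 ⇒ 0x7E002 (P0/RW1/US0/PS0)
  ✗ PAGE_NOT_PRESENT  [2 reads]
#2 VA=0x18001C8 (w,user):
  lvl0: tbl 0x21, slot 12 ⇒ 0x27004 (P0/RW0/US1/PS0)
  ✗ PAGE_NOT_PRESENT  [1 reads]

TLB: [["0x3A08", "0x24"]]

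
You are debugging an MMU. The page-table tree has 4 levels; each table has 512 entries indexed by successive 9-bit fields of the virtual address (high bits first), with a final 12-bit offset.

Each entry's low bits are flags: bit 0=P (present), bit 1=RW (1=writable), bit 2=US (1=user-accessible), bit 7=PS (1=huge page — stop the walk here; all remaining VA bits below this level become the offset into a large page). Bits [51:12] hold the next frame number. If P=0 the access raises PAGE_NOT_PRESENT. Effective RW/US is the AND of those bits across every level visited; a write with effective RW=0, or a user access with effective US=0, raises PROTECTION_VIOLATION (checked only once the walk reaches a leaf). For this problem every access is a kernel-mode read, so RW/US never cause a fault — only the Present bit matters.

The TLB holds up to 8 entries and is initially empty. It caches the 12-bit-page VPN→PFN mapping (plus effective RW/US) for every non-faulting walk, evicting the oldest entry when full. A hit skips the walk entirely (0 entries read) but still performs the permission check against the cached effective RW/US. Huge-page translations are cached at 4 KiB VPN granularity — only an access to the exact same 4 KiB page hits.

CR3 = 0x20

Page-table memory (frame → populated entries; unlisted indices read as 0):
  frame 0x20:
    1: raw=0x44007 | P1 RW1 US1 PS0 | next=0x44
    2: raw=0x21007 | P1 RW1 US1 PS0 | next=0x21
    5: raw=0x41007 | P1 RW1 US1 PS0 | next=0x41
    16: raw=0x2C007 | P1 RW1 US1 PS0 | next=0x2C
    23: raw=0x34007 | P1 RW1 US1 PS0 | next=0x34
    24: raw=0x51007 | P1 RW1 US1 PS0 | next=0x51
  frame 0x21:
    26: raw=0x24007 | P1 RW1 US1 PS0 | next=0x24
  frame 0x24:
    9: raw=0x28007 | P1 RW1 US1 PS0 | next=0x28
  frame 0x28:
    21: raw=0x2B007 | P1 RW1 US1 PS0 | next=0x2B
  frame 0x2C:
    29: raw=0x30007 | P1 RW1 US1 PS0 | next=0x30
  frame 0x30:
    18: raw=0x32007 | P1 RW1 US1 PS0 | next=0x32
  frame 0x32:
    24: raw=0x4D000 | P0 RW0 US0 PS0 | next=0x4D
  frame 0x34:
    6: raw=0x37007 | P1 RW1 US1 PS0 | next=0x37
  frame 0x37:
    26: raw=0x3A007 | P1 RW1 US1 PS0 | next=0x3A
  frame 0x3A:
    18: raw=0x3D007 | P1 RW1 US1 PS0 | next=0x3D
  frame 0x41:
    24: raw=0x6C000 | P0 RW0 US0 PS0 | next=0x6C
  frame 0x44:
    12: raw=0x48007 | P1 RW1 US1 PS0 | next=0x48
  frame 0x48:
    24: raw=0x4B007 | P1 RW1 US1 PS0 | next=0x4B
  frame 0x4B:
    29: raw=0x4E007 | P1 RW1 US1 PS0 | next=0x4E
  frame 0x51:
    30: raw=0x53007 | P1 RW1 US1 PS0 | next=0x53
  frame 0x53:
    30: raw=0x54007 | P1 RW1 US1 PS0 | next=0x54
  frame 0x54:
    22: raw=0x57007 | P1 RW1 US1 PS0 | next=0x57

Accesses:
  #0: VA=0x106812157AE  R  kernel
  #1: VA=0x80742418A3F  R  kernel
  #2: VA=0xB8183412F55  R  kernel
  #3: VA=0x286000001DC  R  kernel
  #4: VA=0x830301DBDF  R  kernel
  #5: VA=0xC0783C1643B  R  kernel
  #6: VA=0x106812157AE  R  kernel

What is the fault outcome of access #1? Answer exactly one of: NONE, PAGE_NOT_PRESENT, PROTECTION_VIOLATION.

Walk each access:
#0 VA=0x106812157AE (r,kernel):
  [0] read 0x20 idx=2: raw=0x21007 flags P=1 W=1 U=1 S=0
  [1] read 0x21 idx=26: raw=0x24007 flags P=1 W=1 U=1 S=0
  [2] read 0x24 idx=9: raw=0x28007 flags P=1 W=1 U=1 S=0
  [3] read 0x28 idx=21: raw=0x2B007 flags P=1 W=1 U=1 S=0
  ✓ 0x2B7AE  — 4 lookups
#1 VA=0x80742418A3F (r,kernel):
  [0] read 0x20 idx=16: raw=0x2C007 flags P=1 W=1 U=1 S=0
  [1] read 0x2C idx=29: raw=0x30007 flags P=1 W=1 U=1 S=0
  [2] read 0x30 idx=18: raw=0x32007 flags P=1 W=1 U=1 S=0
  [3] read 0x32 idx=24: raw=0x4D000 flags P=0 W=0 U=0 S=0
  ✗ PAGE_NOT_PRESENT  [4 reads]
#2 VA=0xB8183412F55 (r,kernel):
  [0] read 0x20 idx=23: raw=0x34007 flags P=1 W=1 U=1 S=0
  [1] read 0x34 idx=6: raw=0x37007 flags P=1 W=1 U=1 S=0
  [2] read 0x37 idx=26: raw=0x3A007 flags P=1 W=1 U=1 S=0
  [3] read 0x3A idx=18: raw=0x3D007 flags P=1 W=1 U=1 S=0
  ✓ 0x3DF55  — 4 lookups
#3 VA=0x286000001DC (r,kernel):
  [0] read 0x20 idx=5: raw=0x41007 flags P=1 W=1 U=1 S=0
  [1] read 0x41 idx=24: raw=0x6C000 flags P=0 W=0 U=0 S=0
  ✗ PAGE_NOT_PRESENT  [2 reads]
#4 VA=0x830301DBDF (r,kernel):
  [0] read 0x20 idx=1: raw=0x44007 flags P=1 W=1 U=1 S=0
  [1] read 0x44 idx=12: raw=0x48007 flags P=1 W=1 U=1 S=0
  [2] read 0x48 idx=24: raw=0x4B007 flags P=1 W=1 U=1 S=0
  [3] read 0x4B idx=29: raw=0x4E007 flags P=1 W=1 U=1 S=0
  ✓ 0x4EBDF  — 4 lookups
#5 VA=0xC0783C1643B (r,kernel):
  [0] read 0x20 idx=24: raw=0x51007 flags P=1 W=1 U=1 S=0
  [1] read 0x51 idx=30: raw=0x53007 flags P=1 W=1 U=1 S=0
  [2] read 0x53 idx=30: raw=0x54007 flags P=1 W=1 U=1 S=0
  [3] read 0x54 idx=22: raw=0x57007 flags P=1 W=1 U=1 S=0
  ✓ 0x5743B  — 4 lookups
#6 VA=0x106812157AE (r,kernel):
  TLB hit vpn=0x10681215 → PA=0x2B7AE

Access #1 fault: PAGE_NOT_PRESENT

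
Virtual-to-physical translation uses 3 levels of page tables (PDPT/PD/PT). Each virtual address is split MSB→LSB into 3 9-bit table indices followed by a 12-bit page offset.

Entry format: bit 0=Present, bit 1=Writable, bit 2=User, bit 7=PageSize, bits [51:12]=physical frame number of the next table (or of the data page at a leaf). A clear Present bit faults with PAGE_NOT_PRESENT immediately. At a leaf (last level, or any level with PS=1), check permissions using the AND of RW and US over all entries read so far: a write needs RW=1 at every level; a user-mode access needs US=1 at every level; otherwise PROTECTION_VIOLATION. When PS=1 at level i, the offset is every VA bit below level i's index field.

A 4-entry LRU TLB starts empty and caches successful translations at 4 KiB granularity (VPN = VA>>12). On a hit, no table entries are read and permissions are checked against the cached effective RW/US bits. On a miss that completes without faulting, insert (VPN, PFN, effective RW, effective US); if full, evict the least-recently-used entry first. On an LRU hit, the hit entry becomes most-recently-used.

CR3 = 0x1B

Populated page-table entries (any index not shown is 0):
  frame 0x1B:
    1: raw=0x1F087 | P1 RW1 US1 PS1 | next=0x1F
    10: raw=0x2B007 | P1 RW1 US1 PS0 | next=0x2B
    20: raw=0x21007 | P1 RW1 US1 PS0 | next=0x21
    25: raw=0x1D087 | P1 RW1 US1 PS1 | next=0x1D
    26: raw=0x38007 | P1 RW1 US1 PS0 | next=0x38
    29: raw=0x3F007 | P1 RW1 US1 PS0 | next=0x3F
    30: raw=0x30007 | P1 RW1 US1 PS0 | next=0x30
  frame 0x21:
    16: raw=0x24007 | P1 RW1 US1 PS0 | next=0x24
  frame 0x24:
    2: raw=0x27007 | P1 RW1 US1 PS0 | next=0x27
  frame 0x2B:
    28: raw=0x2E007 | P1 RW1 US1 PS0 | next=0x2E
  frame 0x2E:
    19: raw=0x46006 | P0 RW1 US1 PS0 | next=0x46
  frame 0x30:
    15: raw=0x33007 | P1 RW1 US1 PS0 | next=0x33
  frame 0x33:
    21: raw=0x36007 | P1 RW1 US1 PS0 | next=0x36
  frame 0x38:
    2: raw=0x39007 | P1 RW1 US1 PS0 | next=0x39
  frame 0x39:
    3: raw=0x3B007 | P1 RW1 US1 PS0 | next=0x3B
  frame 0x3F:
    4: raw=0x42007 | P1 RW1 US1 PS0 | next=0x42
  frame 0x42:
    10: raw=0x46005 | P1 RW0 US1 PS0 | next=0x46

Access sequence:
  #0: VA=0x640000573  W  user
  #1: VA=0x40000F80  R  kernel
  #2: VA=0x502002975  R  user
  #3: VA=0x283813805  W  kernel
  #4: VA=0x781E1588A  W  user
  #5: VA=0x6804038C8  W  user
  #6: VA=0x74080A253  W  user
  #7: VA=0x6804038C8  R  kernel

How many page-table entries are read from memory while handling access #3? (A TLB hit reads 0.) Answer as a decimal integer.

Per-access translation:
#0 VA=0x640000573 (w,user):
  [0] read 0x1B idx=25: raw=0x1D087 flags P=1 W=1 U=1 S=1
  → PA=0x1D573 (huge @L0)  (1 entries read)
#1 VA=0x40000F80 (r,kernel):
  [0] read 0x1B idx=1: raw=0x1F087 flags P=1 W=1 U=1 S=1
  → PA=0x1FF80 (huge @L0)  (1 entries read)
#2 VA=0x502002975 (r,user):
  [0] read 0x1B idx=20: raw=0x21007 flags P=1 W=1 U=1 S=0
  [1] read 0x21 idx=16: raw=0x24007 flags P=1 W=1 U=1 S=0
  [2] read 0x24 idx=2: raw=0x27007 flags P=1 W=1 U=1 S=0
  → PA=0x27975  (3 entries read)
#3 VA=0x283813805 (w,kernel):
  [0] read 0x1B idx=10: raw=0x2B007 flags P=1 W=1 U=1 S=0
  [1] read 0x2B idx=28: raw=0x2E007 flags P=1 W=1 U=1 S=0
  [2] read 0x2E idx=19: raw=0x46006 flags P=0 W=1 U=1 S=0
  → PAGE_NOT_PRESENT  (3 entries read)
#4 VA=0x781E1588A (w,user):
  [0] read 0x1B idx=30: raw=0x30007 flags P=1 W=1 U=1 S=0
  [1] read 0x30 idx=15: raw=0x33007 flags P=1 W=1 U=1 S=0
  [2] read 0x33 idx=21: raw=0x36007 flags P=1 W=1 U=1 S=0
  → PA=0x3688A  (3 entries read)
#5 VA=0x6804038C8 (w,user):
  [0] read 0x1B idx=26: raw=0x38007 flags P=1 W=1 U=1 S=0
  [1] read 0x38 idx=2: raw=0x39007 flags P=1 W=1 U=1 S=0
  [2] read 0x39 idx=3: raw=0x3B007 flags P=1 W=1 U=1 S=0
  → PA=0x3B8C8  (3 entries read)
#6 VA=0x74080A253 (w,user):
  [0] read 0x1B idx=29: raw=0x3F007 flags P=1 W=1 U=1 S=0
  [1] read 0x3F idx=4: raw=0x42007 flags P=1 W=1 U=1 S=0
  [2] read 0x42 idx=10: raw=0x46005 flags P=1 W=0 U=1 S=0
  → PROTECTION_VIOLATION  (3 entries read)
#7 VA=0x6804038C8 (r,kernel):
  TLB hit vpn=0x680403 → PA=0x3B8C8

Entries read for #3: 3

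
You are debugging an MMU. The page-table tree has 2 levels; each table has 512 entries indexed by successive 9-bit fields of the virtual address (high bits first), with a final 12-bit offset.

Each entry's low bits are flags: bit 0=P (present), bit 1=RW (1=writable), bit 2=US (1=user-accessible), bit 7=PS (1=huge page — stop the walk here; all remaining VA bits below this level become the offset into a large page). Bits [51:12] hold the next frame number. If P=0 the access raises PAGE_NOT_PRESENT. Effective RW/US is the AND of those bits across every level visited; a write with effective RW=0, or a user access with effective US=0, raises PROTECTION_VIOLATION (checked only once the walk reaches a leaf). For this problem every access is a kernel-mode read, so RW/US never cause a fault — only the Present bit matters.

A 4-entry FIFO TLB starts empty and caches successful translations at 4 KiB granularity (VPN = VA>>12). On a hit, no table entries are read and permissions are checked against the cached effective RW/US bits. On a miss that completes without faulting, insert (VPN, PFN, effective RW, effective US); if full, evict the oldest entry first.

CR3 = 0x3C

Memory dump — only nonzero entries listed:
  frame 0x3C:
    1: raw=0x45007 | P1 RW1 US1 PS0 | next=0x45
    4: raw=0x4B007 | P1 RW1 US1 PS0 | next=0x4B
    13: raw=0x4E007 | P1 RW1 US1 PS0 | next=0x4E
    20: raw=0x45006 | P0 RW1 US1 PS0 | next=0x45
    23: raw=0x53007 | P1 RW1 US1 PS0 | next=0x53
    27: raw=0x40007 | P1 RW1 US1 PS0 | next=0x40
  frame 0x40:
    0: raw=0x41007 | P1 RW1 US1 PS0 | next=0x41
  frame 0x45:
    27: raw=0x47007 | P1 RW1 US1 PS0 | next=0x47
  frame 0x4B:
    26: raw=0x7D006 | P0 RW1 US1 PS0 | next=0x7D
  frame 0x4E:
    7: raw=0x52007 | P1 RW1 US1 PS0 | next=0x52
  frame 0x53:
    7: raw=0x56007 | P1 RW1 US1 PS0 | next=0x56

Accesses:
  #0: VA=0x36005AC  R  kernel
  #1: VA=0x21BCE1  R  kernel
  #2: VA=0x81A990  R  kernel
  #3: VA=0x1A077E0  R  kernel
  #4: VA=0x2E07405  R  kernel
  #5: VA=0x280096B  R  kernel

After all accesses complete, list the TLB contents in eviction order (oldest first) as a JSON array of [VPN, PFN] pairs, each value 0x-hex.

Per-access translation:
#0 VA=0x36005AC (r,kernel):
  [0] read 0x3C idx=27: raw=0x40007 flags P=1 W=1 U=1 S=0
  [1] read 0x40 idx=0: raw=0x41007 flags P=1 W=1 U=1 S=0
  → PA=0x415AC  (2 entries read)
#1 VA=0x21BCE1 (r,kernel):
  [0] read 0x3C idx=1: raw=0x45007 flags P=1 W=1 U=1 S=0
  [1] read 0x45 idx=27: raw=0x47007 flags P=1 W=1 U=1 S=0
  → PA=0x47CE1  (2 entries read)
#2 VA=0x81A990 (r,kernel):
  [0] read 0x3C idx=4: raw=0x4B007 flags P=1 W=1 U=1 S=0
  [1] read 0x4B idx=26: raw=0x7D006 flags P=0 W=1 U=1 S=0
  ⇒ fault: PAGE_NOT_PRESENT  — 2 lookups
#3 VA=0x1A077E0 (r,kernel):
  [0] read 0x3C idx=13: raw=0x4E007 flags P=1 W=1 U=1 S=0
  [1] read 0x4E idx=7: raw=0x52007 flags P=1 W=1 U=1 S=0
  → PA=0x527E0  (2 entries read)
#4 VA=0x2E07405 (r,kernel):
  [0] read 0x3C idx=23: raw=0x53007 flags P=1 W=1 U=1 S=0
  [1] read 0x53 idx=7: raw=0x56007 flags P=1 W=1 U=1 S=0
  → PA=0x56405  (2 entries read)
#5 VA=0x280096B (r,kernel):
  [0] read 0x3C idx=20: raw=0x45006 flags P=0 W=1 U=1 S=0
  ⇒ fault: PAGE_NOT_PRESENT  — 1 lookups

TLB: [["0x3600", "0x41"], ["0x21B", "0x47"], ["0x1A07", "0x52"], ["0x2E07", "0x56"]]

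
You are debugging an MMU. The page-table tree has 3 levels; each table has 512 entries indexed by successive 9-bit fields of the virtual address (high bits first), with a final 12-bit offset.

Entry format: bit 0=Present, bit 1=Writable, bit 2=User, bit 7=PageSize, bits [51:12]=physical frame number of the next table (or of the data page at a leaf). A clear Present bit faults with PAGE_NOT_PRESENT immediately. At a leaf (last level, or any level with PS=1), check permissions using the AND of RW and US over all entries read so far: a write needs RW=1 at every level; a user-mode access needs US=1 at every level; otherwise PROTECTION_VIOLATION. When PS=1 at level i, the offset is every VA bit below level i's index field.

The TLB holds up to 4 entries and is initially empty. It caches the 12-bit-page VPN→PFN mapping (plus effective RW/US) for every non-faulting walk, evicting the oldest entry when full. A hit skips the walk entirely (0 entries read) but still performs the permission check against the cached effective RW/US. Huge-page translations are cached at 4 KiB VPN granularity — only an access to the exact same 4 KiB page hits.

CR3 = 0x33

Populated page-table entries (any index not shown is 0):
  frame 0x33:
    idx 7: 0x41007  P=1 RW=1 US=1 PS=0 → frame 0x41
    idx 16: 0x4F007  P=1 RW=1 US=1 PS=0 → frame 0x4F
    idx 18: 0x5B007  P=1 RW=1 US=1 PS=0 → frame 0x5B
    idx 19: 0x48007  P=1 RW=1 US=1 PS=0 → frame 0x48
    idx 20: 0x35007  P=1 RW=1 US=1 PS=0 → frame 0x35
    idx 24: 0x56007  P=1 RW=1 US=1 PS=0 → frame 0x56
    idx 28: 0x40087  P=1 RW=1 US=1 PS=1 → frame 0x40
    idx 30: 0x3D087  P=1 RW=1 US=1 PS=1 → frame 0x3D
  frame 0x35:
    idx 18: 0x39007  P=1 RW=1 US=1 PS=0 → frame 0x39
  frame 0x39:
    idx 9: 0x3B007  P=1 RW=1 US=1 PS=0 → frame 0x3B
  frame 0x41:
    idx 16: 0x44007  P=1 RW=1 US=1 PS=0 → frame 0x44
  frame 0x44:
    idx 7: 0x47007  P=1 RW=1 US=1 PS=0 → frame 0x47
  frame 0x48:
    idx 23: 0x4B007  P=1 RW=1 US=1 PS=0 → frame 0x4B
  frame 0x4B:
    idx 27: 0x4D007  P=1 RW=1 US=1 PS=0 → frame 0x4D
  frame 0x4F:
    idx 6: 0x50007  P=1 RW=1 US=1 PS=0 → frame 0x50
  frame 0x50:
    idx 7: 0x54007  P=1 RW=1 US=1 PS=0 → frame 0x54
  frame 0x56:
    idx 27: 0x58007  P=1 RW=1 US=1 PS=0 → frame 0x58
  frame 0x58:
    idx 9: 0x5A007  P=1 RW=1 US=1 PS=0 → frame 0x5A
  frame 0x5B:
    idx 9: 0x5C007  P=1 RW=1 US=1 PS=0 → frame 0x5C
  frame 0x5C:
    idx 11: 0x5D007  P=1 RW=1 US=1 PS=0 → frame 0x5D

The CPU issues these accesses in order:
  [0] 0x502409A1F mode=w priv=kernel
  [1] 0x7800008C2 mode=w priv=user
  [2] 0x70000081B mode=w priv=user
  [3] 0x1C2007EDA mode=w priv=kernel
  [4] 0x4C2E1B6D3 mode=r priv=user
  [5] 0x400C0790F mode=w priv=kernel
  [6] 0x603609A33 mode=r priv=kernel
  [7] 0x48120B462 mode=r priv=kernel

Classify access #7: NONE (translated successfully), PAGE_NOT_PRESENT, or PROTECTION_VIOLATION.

Walk each access:
#0 VA=0x502409A1F (w,kernel):
  L0 @0x33[20] → 0x35007  P=1,RW=1,US=1,PS=0
  L1 @0x35[18] → 0x39007  P=1,RW=1,US=1,PS=0
  L2 @0x39[9] → 0x3B007  P=1,RW=1,US=1,PS=0
  ⇒ phys 0x3BA1F  [3 reads]
#1 VA=0x7800008C2 (w,user):
  L0 @0x33[30] → 0x3D087  P=1,RW=1,US=1,PS=1
  ⇒ phys 0x3D8C2 (huge @L0)  [1 reads]
#2 VA=0x70000081B (w,user):
  L0 @0x33[28] → 0x40087  P=1,RW=1,US=1,PS=1
  ⇒ phys 0x4081B (huge @L0)  [1 reads]
#3 VA=0x1C2007EDA (w,kernel):
  L0 @0x33[7] → 0x41007  P=1,RW=1,US=1,PS=0
  L1 @0x41[16] → 0x44007  P=1,RW=1,US=1,PS=0
  L2 @0x44[7] → 0x47007  P=1,RW=1,US=1,PS=0
  ⇒ phys 0x47EDA  [3 reads]
#4 VA=0x4C2E1B6D3 (r,user):
  L0 @0x33[19] → 0x48007  P=1,RW=1,US=1,PS=0
  L1 @0x48[23] → 0x4B007  P=1,RW=1,US=1,PS=0
  L2 @0x4B[27] → 0x4D007  P=1,RW=1,US=1,PS=0
  ⇒ phys 0x4D6D3  [3 reads]
#5 VA=0x400C0790F (w,kernel):
  L0 @0x33[16] → 0x4F007  P=1,RW=1,US=1,PS=0
  L1 @0x4F[6] → 0x50007  P=1,RW=1,US=1,PS=0
  L2 @0x50[7] → 0x54007  P=1,RW=1,US=1,PS=0
  ⇒ phys 0x5490F  [3 reads]
#6 VA=0x603609A33 (r,kernel):
  L0 @0x33[24] → 0x56007  P=1,RW=1,US=1,PS=0
  L1 @0x56[27] → 0x58007  P=1,RW=1,US=1,PS=0
  L2 @0x58[9] → 0x5A007  P=1,RW=1,US=1,PS=0
  ⇒ phys 0x5AA33  [3 reads]
#7 VA=0x48120B462 (r,kernel):
  L0 @0x33[18] → 0x5B007  P=1,RW=1,US=1,PS=0
  L1 @0x5B[9] → 0x5C007  P=1,RW=1,US=1,PS=0
  L2 @0x5C[11] → 0x5D007  P=1,RW=1,US=1,PS=0
  ⇒ phys 0x5D462  [3 reads]

Access #7 fault: NONE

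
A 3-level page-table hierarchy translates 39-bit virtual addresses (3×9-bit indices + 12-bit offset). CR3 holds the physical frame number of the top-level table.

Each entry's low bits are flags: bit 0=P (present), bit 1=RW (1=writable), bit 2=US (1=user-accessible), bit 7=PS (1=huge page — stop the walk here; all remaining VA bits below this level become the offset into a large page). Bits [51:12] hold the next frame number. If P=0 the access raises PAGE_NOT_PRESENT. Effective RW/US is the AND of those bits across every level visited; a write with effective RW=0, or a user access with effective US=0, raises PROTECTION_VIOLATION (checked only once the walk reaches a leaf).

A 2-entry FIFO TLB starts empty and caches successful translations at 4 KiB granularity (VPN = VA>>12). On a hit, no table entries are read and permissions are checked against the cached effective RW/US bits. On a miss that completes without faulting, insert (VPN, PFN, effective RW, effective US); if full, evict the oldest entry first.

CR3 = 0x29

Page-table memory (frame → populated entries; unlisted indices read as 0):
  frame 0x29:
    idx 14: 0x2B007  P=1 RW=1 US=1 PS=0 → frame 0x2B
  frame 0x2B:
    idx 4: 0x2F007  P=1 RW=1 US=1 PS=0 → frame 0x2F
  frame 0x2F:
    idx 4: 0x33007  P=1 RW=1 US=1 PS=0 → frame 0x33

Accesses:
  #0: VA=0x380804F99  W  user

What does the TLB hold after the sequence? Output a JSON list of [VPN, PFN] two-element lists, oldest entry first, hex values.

Per-access translation:
#0 VA=0x380804F99 (w,user):
  lvl0: tbl 0x29, slot 14 ⇒ 0x2B007 (P1/RW1/US1/PS0)
  lvl1: tbl 0x2B, slot 4 ⇒ 0x2F007 (P1/RW1/US1/PS0)
  lvl2: tbl 0x2F, slot 4 ⇒ 0x33007 (P1/RW1/US1/PS0)
  → PA=0x33F99  (3 entries read)

TLB: [["0x380804", "0x33"]]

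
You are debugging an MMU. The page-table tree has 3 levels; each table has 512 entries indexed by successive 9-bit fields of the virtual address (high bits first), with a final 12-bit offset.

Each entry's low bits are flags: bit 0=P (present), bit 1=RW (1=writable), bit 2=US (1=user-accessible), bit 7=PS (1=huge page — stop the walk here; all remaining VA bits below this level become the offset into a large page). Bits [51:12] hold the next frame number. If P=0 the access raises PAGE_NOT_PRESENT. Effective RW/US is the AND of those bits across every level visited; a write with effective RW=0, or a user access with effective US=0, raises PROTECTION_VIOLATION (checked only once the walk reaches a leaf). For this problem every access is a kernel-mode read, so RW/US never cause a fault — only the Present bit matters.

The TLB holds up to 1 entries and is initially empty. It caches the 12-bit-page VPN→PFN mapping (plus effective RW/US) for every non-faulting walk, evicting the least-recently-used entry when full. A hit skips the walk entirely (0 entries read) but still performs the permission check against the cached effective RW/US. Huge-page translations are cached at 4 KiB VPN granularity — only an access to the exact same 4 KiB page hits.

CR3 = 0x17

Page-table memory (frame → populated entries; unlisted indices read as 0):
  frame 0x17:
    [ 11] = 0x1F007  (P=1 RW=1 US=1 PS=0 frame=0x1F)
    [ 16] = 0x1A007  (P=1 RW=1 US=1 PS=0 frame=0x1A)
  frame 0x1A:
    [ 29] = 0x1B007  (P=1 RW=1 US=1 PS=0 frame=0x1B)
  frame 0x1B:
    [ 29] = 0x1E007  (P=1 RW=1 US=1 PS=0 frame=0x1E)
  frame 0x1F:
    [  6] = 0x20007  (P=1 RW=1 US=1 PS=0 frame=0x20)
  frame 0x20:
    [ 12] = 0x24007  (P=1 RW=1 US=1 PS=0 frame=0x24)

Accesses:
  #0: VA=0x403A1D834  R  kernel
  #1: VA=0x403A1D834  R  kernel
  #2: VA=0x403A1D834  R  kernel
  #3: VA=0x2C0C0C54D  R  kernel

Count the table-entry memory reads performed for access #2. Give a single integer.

Per-access translation:
#0 VA=0x403A1D834 (r,kernel):
  L0 @0x17[16] → 0x1A007  P=1,RW=1,US=1,PS=0
  L1 @0x1A[29] → 0x1B007  P=1,RW=1,US=1,PS=0
  L2 @0x1B[29] → 0x1E007  P=1,RW=1,US=1,PS=0
  ⇒ phys 0x1E834  [3 reads]
#1 VA=0x403A1D834 (r,kernel):
  TLB hit vpn=0x403A1D → PA=0x1E834
#2 VA=0x403A1D834 (r,kernel):
  TLB hit vpn=0x403A1D → PA=0x1E834
#3 VA=0x2C0C0C54D (r,kernel):
  L0 @0x17[11] → 0x1F007  P=1,RW=1,US=1,PS=0
  L1 @0x1F[6] → 0x20007  P=1,RW=1,US=1,PS=0
  L2 @0x20[12] → 0x24007  P=1,RW=1,US=1,PS=0
  ⇒ phys 0x2454D  [3 reads]

Entries read for #2: 0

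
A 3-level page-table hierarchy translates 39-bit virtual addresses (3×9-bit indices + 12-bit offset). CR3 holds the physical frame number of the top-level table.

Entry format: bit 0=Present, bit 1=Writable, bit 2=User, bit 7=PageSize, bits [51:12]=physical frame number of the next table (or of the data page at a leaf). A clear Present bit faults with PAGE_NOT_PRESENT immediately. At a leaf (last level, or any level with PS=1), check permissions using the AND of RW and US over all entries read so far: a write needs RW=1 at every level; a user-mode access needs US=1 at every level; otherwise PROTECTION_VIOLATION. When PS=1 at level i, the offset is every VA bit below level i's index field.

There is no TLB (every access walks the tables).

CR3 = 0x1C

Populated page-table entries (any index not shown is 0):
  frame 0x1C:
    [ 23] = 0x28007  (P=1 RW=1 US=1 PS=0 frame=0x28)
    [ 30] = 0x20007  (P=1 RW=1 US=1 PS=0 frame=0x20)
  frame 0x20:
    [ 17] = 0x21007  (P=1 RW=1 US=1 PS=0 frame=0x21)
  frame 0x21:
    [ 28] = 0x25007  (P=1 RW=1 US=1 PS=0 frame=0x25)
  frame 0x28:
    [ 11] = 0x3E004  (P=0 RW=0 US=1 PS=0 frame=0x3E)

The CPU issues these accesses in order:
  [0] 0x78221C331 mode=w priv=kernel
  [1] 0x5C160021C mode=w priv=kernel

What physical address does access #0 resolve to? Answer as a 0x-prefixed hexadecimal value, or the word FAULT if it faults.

Trace:
#0 VA=0x78221C331 (w,kernel):
  [0] read 0x1C idx=30: raw=0x20007 flags P=1 W=1 U=1 S=0
  [1] read 0x20 idx=17: raw=0x21007 flags P=1 W=1 U=1 S=0
  [2] read 0x21 idx=28: raw=0x25007 flags P=1 W=1 U=1 S=0
  ⇒ phys 0x25331  [3 reads]
#1 VA=0x5C160021C (w,kernel):
  [0] read 0x1C idx=23: raw=0x28007 flags P=1 W=1 U=1 S=0
  [1] read 0x28 idx=11: raw=0x3E004 flags P=0 W=0 U=1 S=0
  → PAGE_NOT_PRESENT  (2 entries read)

Access #0 PA: 0x25331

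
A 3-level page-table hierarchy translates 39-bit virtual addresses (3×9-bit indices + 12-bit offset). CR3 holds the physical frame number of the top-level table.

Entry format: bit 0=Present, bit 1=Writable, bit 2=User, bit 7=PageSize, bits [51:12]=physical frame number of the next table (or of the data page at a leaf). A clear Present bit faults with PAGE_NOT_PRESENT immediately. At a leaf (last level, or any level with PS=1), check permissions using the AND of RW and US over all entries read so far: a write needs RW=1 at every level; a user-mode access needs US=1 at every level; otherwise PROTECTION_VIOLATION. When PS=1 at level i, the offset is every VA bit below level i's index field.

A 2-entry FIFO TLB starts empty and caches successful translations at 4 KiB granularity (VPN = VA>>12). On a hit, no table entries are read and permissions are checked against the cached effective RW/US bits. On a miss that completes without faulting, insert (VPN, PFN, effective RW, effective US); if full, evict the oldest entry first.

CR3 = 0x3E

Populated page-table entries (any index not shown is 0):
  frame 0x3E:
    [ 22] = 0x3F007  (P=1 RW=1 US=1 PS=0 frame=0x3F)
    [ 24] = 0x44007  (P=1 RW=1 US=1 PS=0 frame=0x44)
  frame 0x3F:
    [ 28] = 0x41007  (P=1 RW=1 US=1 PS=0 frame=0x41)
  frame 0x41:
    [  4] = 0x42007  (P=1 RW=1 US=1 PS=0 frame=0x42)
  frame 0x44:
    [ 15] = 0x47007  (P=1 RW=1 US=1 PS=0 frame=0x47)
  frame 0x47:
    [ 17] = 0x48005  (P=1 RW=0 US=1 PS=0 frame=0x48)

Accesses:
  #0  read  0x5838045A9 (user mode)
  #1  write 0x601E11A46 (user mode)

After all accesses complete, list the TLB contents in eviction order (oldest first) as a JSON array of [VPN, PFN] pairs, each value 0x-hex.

Walk each access:
#0 VA=0x5838045A9 (r,user):
  [0] read 0x3E idx=22: raw=0x3F007 flags P=1 W=1 U=1 S=0
  [1] read 0x3F idx=28: raw=0x41007 flags P=1 W=1 U=1 S=0
  [2] read 0x41 idx=4: raw=0x42007 flags P=1 W=1 U=1 S=0
  ✓ 0x425A9  — 3 lookups
#1 VA=0x601E11A46 (w,user):
  [0] read 0x3E idx=24: raw=0x44007 flags P=1 W=1 U=1 S=0
  [1] read 0x44 idx=15: raw=0x47007 flags P=1 W=1 U=1 S=0
  [2] read 0x47 idx=17: raw=0x48005 flags P=1 W=0 U=1 S=0
  → PROTECTION_VIOLATION  (3 entries read)

TLB: [["0x583804", "0x42"]]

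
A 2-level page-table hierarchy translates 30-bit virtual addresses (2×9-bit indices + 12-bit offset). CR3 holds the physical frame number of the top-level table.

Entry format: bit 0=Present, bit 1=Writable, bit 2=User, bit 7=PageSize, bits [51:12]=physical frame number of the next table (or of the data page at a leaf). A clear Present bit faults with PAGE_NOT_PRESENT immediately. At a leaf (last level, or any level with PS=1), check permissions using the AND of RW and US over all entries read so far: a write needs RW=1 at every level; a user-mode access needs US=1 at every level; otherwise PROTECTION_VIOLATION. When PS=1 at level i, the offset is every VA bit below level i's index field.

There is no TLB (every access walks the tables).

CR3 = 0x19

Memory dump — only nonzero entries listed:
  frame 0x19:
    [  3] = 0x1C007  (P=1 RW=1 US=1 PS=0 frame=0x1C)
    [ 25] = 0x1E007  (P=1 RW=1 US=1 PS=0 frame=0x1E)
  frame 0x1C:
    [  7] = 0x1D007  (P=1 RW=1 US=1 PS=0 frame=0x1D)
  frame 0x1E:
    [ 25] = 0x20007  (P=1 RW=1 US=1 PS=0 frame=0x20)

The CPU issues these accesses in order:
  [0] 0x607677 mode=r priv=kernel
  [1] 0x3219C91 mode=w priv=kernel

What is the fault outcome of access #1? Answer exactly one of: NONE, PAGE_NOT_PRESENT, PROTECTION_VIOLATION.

Per-access translation:
#0 VA=0x607677 (r,kernel):
  L0: frame=0x19 idx=3 entry=0x1C007 [P=1 RW=1 US=1 PS=0]
  L1: frame=0x1C idx=7 entry=0x1D007 [P=1 RW=1 US=1 PS=0]
  ⇒ phys 0x1D677  [2 reads]
#1 VA=0x3219C91 (w,kernel):
  L0: frame=0x19 idx=25 entry=0x1E007 [P=1 RW=1 US=1 PS=0]
  L1: frame=0x1E idx=25 entry=0x20007 [P=1 RW=1 US=1 PS=0]
  ⇒ phys 0x20C91  [2 reads]

Access #1 fault: NONE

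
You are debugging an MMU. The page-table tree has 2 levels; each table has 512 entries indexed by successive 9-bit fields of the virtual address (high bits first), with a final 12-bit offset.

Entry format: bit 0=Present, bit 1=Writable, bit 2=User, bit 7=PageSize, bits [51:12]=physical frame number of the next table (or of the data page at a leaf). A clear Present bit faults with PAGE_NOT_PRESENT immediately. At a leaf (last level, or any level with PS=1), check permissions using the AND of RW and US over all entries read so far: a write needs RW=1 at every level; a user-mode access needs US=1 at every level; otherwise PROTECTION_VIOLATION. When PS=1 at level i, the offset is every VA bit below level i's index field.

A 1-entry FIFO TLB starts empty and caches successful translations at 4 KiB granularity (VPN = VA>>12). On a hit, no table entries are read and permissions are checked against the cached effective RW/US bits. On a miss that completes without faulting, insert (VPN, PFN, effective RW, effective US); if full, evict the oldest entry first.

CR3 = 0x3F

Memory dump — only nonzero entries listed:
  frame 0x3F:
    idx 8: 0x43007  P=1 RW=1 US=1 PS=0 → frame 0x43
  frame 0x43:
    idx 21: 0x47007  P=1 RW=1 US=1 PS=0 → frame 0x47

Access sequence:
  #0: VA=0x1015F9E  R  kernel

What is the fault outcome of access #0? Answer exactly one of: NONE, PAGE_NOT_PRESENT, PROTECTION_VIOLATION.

Trace:
#0 VA=0x1015F9E (r,kernel):
  [0] read 0x3F idx=8: raw=0x43007 flags P=1 W=1 U=1 S=0
  [1] read 0x43 idx=21: raw=0x47007 flags P=1 W=1 U=1 S=0
  → PA=0x47F9E  (2 entries read)

Access #0 fault: NONE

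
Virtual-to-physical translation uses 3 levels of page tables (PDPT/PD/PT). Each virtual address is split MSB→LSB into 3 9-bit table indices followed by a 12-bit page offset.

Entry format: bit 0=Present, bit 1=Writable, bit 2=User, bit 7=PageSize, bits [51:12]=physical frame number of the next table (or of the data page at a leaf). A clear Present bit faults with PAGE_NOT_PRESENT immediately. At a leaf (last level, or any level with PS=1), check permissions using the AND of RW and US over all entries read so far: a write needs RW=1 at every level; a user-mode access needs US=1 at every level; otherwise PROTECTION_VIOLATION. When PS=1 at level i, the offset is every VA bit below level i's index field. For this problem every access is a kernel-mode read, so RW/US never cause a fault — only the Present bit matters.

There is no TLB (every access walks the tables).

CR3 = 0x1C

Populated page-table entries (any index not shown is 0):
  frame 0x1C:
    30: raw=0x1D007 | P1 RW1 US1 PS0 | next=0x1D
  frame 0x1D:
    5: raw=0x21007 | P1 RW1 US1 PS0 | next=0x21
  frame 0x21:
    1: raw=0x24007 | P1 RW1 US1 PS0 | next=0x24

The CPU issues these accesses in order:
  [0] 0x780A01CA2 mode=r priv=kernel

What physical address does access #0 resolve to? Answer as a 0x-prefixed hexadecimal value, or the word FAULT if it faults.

Walk each access:
#0 VA=0x780A01CA2 (r,kernel):
  lvl0: tbl 0x1C, slot 30 ⇒ 0x1D007 (P1/RW1/US1/PS0)
  lvl1: tbl 0x1D, slot 5 ⇒ 0x21007 (P1/RW1/US1/PS0)
  lvl2: tbl 0x21, slot 1 ⇒ 0x24007 (P1/RW1/US1/PS0)
  ⇒ phys 0x24CA2  [3 reads]

Access #0 PA: 0x24CA2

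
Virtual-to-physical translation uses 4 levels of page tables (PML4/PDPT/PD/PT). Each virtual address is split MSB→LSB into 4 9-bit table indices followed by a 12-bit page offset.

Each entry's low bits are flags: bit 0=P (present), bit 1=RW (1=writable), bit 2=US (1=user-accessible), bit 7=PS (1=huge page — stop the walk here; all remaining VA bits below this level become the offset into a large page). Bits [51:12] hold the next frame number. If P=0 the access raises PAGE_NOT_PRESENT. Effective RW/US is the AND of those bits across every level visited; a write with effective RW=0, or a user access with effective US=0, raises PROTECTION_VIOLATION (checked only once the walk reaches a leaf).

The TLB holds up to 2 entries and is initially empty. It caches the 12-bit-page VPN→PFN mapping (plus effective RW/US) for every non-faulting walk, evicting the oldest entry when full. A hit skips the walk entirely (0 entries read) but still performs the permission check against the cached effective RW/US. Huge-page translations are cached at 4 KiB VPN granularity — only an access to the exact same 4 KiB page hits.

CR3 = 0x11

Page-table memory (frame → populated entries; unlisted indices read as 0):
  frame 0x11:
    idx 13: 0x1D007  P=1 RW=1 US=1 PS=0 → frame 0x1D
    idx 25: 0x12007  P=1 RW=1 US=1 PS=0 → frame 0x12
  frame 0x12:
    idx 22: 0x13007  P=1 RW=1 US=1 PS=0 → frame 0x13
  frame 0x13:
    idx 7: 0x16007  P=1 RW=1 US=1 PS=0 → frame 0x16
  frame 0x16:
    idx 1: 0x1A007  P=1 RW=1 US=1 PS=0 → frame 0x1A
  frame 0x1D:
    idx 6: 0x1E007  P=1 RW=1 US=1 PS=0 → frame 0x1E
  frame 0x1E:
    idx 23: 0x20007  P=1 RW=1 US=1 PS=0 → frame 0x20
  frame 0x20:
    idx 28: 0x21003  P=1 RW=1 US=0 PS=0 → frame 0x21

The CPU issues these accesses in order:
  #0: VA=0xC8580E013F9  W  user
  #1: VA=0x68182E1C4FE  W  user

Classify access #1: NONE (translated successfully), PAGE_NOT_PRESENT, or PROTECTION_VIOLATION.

Walk each access:
#0 VA=0xC8580E013F9 (w,user):
  [0] read 0x11 idx=25: raw=0x12007 flags P=1 W=1 U=1 S=0
  [1] read 0x12 idx=22: raw=0x13007 flags P=1 W=1 U=1 S=0
  [2] read 0x13 idx=7: raw=0x16007 flags P=1 W=1 U=1 S=0
  [3] read 0x16 idx=1: raw=0x1A007 flags P=1 W=1 U=1 S=0
  → PA=0x1A3F9  (4 entries read)
#1 VA=0x68182E1C4FE (w,user):
  [0] read 0x11 idx=13: raw=0x1D007 flags P=1 W=1 U=1 S=0
  [1] read 0x1D idx=6: raw=0x1E007 flags P=1 W=1 U=1 S=0
  [2] read 0x1E idx=23: raw=0x20007 flags P=1 W=1 U=1 S=0
  [3] read 0x20 idx=28: raw=0x21003 flags P=1 W=1 U=0 S=0
  → PROTECTION_VIOLATION  (4 entries read)

Access #1 fault: PROTECTION_VIOLATION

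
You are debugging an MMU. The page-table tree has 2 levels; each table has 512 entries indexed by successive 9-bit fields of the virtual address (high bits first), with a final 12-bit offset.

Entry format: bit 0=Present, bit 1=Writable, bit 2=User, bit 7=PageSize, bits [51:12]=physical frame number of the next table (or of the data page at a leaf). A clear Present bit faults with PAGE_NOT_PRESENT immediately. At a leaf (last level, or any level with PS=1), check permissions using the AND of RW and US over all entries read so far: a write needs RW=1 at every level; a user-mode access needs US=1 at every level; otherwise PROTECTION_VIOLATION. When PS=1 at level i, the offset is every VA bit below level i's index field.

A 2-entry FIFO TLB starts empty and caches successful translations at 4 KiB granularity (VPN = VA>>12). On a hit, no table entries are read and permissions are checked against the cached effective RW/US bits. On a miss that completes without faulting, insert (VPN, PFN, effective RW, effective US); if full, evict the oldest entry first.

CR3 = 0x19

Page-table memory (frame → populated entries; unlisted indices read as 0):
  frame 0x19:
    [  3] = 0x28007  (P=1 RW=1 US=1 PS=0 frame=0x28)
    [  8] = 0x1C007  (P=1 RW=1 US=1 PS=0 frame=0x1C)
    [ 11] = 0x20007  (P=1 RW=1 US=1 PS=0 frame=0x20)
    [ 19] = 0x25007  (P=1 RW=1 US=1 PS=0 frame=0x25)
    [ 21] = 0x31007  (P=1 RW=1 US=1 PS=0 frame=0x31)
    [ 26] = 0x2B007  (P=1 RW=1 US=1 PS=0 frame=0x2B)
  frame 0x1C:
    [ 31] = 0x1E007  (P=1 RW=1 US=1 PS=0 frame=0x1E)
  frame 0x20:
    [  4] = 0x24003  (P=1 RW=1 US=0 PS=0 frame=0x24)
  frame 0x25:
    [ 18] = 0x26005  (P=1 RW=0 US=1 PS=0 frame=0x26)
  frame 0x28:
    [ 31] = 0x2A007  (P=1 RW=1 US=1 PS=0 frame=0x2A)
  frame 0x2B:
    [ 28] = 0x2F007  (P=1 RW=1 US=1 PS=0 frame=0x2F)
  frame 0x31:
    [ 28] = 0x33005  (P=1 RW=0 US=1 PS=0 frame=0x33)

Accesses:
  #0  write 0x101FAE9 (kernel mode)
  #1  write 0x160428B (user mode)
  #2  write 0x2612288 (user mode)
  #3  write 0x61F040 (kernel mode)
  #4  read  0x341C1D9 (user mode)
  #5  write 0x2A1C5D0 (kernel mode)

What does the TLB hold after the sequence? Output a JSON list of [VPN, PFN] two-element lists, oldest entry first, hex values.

Per-access translation:
#0 VA=0x101FAE9 (w,kernel):
  L0: frame=0x19 idx=8 entry=0x1C007 [P=1 RW=1 US=1 PS=0]
  L1: frame=0x1C idx=31 entry=0x1E007 [P=1 RW=1 US=1 PS=0]
  ✓ 0x1EAE9  — 2 lookups
#1 VA=0x160428B (w,user):
  L0: frame=0x19 idx=11 entry=0x20007 [P=1 RW=1 US=1 PS=0]
  L1: frame=0x20 idx=4 entry=0x24003 [P=1 RW=1 US=0 PS=0]
  ✗ PROTECTION_VIOLATION  [2 reads]
#2 VA=0x2612288 (w,user):
  L0: frame=0x19 idx=19 entry=0x25007 [P=1 RW=1 US=1 PS=0]
  L1: frame=0x25 idx=18 entry=0x26005 [P=1 RW=0 US=1 PS=0]
  ✗ PROTECTION_VIOLATION  [2 reads]
#3 VA=0x61F040 (w,kernel):
  L0: frame=0x19 idx=3 entry=0x28007 [P=1 RW=1 US=1 PS=0]
  L1: frame=0x28 idx=31 entry=0x2A007 [P=1 RW=1 US=1 PS=0]
  ✓ 0x2A040  — 2 lookups
#4 VA=0x341C1D9 (r,user):
  L0: frame=0x19 idx=26 entry=0x2B007 [P=1 RW=1 US=1 PS=0]
  L1: frame=0x2B idx=28 entry=0x2F007 [P=1 RW=1 US=1 PS=0]
  ✓ 0x2F1D9  — 2 lookups
#5 VA=0x2A1C5D0 (w,kernel):
  L0: frame=0x19 idx=21 entry=0x31007 [P=1 RW=1 US=1 PS=0]
  L1: frame=0x31 idx=28 entry=0x33005 [P=1 RW=0 US=1 PS=0]
  ✗ PROTECTION_VIOLATION  [2 reads]

TLB: [["0x61F", "0x2A"], ["0x341C", "0x2F"]]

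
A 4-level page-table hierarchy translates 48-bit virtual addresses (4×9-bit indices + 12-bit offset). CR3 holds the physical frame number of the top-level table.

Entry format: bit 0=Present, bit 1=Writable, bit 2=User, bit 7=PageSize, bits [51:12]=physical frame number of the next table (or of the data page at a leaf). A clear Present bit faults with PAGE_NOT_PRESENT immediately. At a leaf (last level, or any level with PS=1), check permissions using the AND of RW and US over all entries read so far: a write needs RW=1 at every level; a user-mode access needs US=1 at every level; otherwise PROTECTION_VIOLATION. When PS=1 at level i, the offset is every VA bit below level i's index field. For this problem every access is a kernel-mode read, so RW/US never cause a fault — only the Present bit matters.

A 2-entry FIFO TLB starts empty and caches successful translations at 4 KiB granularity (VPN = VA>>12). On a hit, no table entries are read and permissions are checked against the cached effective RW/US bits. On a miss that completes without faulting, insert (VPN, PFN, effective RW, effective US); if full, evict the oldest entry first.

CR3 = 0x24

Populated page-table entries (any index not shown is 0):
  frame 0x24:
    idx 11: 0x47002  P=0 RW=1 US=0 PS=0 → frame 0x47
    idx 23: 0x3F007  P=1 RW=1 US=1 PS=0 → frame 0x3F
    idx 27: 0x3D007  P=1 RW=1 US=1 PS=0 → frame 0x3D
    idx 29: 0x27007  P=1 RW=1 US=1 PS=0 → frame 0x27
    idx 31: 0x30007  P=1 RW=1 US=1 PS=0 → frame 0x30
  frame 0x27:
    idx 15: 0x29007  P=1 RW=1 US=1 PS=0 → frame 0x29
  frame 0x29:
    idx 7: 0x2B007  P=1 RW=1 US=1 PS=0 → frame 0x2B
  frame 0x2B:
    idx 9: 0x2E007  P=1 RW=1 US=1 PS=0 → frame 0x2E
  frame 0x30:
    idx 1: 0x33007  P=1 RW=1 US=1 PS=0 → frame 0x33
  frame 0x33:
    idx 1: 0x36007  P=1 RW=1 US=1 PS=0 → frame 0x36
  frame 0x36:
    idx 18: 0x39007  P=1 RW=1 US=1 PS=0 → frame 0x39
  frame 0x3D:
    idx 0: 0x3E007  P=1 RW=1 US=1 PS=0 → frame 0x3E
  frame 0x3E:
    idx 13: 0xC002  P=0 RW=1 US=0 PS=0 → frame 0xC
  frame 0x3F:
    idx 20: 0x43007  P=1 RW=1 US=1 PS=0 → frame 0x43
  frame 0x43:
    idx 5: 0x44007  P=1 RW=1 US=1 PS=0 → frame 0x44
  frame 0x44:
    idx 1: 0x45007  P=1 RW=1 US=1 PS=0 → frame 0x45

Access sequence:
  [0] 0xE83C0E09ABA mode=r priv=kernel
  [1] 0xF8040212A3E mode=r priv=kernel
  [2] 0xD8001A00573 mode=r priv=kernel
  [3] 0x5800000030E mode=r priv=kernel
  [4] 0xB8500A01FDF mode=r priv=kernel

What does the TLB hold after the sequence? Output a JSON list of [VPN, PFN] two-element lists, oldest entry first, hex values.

Walk each access:
#0 VA=0xE83C0E09ABA (r,kernel):
  L0 @0x24[29] → 0x27007  P=1,RW=1,US=1,PS=0
  L1 @0x27[15] → 0x29007  P=1,RW=1,US=1,PS=0
  L2 @0x29[7] → 0x2B007  P=1,RW=1,US=1,PS=0
  L3 @0x2B[9] → 0x2E007  P=1,RW=1,US=1,PS=0
  ⇒ phys 0x2EABA  [4 reads]
#1 VA=0xF8040212A3E (r,kernel):
  L0 @0x24[31] → 0x30007  P=1,RW=1,US=1,PS=0
  L1 @0x30[1] → 0x33007  P=1,RW=1,US=1,PS=0
  L2 @0x33[1] → 0x36007  P=1,RW=1,US=1,PS=0
  L3 @0x36[18] → 0x39007  P=1,RW=1,US=1,PS=0
  ⇒ phys 0x39A3E  [4 reads]
#2 VA=0xD8001A00573 (r,kernel):
  L0 @0x24[27] → 0x3D007  P=1,RW=1,US=1,PS=0
  L1 @0x3D[0] → 0x3E007  P=1,RW=1,US=1,PS=0
  L2 @0x3E[13] → 0xC002  P=0,RW=1,US=0,PS=0
  ✗ PAGE_NOT_PRESENT  [3 reads]
#3 VA=0x5800000030E (r,kernel):
  L0 @0x24[11] → 0x47002  P=0,RW=1,US=0,PS=0
  ✗ PAGE_NOT_PRESENT  [1 reads]
#4 VA=0xB8500A01FDF (r,kernel):
  L0 @0x24[23] → 0x3F007  P=1,RW=1,US=1,PS=0
  L1 @0x3F[20] → 0x43007  P=1,RW=1,US=1,PS=0
  L2 @0x43[5] → 0x44007  P=1,RW=1,US=1,PS=0
  L3 @0x44[1] → 0x45007  P=1,RW=1,US=1,PS=0
  ⇒ phys 0x45FDF  [4 reads]

TLB: [["0xF8040212", "0x39"], ["0xB8500A01", "0x45"]]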